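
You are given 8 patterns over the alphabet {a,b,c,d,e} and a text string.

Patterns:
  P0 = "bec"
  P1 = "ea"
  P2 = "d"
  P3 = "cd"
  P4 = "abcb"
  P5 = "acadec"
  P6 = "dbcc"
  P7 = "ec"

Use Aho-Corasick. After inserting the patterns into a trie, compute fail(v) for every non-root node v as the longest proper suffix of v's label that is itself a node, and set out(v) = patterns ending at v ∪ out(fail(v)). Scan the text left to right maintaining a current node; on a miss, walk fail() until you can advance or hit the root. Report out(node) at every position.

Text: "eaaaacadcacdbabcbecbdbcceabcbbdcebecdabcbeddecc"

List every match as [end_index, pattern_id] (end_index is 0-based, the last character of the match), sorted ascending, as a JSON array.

Construct AC machine:
Trie nodes:
  0='ε' goto a→9 b→1 c→7 d→6 e→4
  1='b' goto e→2
  2='be' goto c→3
  3='bec' goto ·  [P0 ends]
  4='e' goto a→5 c→21
  5='ea' goto ·  [P1 ends]
  6='d' goto b→18  [P2 ends]
  7='c' goto d→8
  8='cd' goto ·  [P3 ends]
  9='a' goto b→10 c→13
  10='ab' goto c→11
  11='abc' goto b→12
  12='abcb' goto ·  [P4 ends]
  13='ac' goto a→14
  14='aca' goto d→15
  15='acad' goto e→16
  16='acade' goto c→17
  17='acadec' goto ·  [P5 ends]
  18='db' goto c→19
  19='dbc' goto c→20
  20='dbcc' goto ·  [P6 ends]
  21='ec' goto ·  [P7 ends]

BFS fail/out derivation:
  fail(1) 'b': from fail(0)=0 chase 'b': 0 ⇒ 0;  out=∅∪out(0)=∅
  fail(4) 'e': from fail(0)=0 chase 'e': 0 ⇒ 0;  out=∅∪out(0)=∅
  fail(6) 'd': from fail(0)=0 chase 'd': 0 ⇒ 0;  out={2}∪out(0)={2}
  fail(7) 'c': from fail(0)=0 chase 'c': 0 ⇒ 0;  out=∅∪out(0)=∅
  fail(9) 'a': from fail(0)=0 chase 'a': 0 ⇒ 0;  out=∅∪out(0)=∅
  fail(2) 'be': from fail(1)=0 chase 'e': 0 ⇒ 4;  out=∅∪out(4)=∅
  fail(5) 'ea': from fail(4)=0 chase 'a': 0 ⇒ 9;  out={1}∪out(9)={1}
  fail(8) 'cd': from fail(7)=0 chase 'd': 0 ⇒ 6;  out={3}∪out(6)={2,3}
  fail(10) 'ab': from fail(9)=0 chase 'b': 0 ⇒ 1;  out=∅∪out(1)=∅
  fail(13) 'ac': from fail(9)=0 chase 'c': 0 ⇒ 7;  out=∅∪out(7)=∅
  fail(18) 'db': from fail(6)=0 chase 'b': 0 ⇒ 1;  out=∅∪out(1)=∅
  fail(21) 'ec': from fail(4)=0 chase 'c': 0 ⇒ 7;  out={7}∪out(7)={7}
  fail(3) 'bec': from fail(2)=4 chase 'c': 4 ⇒ 21;  out={0}∪out(21)={0,7}
  fail(11) 'abc': from fail(10)=1 chase 'c': 1→0 ⇒ 7;  out=∅∪out(7)=∅
  fail(14) 'aca': from fail(13)=7 chase 'a': 7→0 ⇒ 9;  out=∅∪out(9)=∅
  fail(19) 'dbc': from fail(18)=1 chase 'c': 1→0 ⇒ 7;  out=∅∪out(7)=∅
  fail(12) 'abcb': from fail(11)=7 chase 'b': 7→0 ⇒ 1;  out={4}∪out(1)={4}
  fail(15) 'acad': from fail(14)=9 chase 'd': 9→0 ⇒ 6;  out=∅∪out(6)={2}
  fail(20) 'dbcc': from fail(19)=7 chase 'c': 7→0 ⇒ 7;  out={6}∪out(7)={6}
  fail(16) 'acade': from fail(15)=6 chase 'e': 6→0 ⇒ 4;  out=∅∪out(4)=∅
  fail(17) 'acadec': from fail(16)=4 chase 'c': 4 ⇒ 21;  out={5}∪out(21)={5,7}

Scan:
[0] read 'e'  n0⇒n4
[1] read 'a'  n4⇒n5  ** P1@[0:1]
[2] read 'a'  n5⇒n9 (fail-walked)
[3] read 'a'  n9⇒n9 (fail-walked)
[4] read 'a'  n9⇒n9 (fail-walked)
[5] read 'c'  n9⇒n13
[6] read 'a'  n13⇒n14
[7] read 'd'  n14⇒n15  ** P2@[7:7]
[8] read 'c'  n15⇒n7 (fail-walked)
[9] read 'a'  n7⇒n9 (fail-walked)
[10] read 'c'  n9⇒n13
[11] read 'd'  n13⇒n8 (fail-walked)  ** P2@[11:11],P3@[10:11]
[12] read 'b'  n8⇒n18 (fail-walked)
[13] read 'a'  n18⇒n9 (fail-walked)
[14] read 'b'  n9⇒n10
[15] read 'c'  n10⇒n11
[16] read 'b'  n11⇒n12  ** P4@[13:16]
[17] read 'e'  n12⇒n2 (fail-walked)
[18] read 'c'  n2⇒n3  ** P0@[16:18],P7@[17:18]
[19] read 'b'  n3⇒n1 (fail-walked)
[20] read 'd'  n1⇒n6 (fail-walked)  ** P2@[20:20]
[21] read 'b'  n6⇒n18
[22] read 'c'  n18⇒n19
[23] read 'c'  n19⇒n20  ** P6@[20:23]
[24] read 'e'  n20⇒n4 (fail-walked)
[25] read 'a'  n4⇒n5  ** P1@[24:25]
[26] read 'b'  n5⇒n10 (fail-walked)
[27] read 'c'  n10⇒n11
[28] read 'b'  n11⇒n12  ** P4@[25:28]
[29] read 'b'  n12⇒n1 (fail-walked)
[30] read 'd'  n1⇒n6 (fail-walked)  ** P2@[30:30]
[31] read 'c'  n6⇒n7 (fail-walked)
[32] read 'e'  n7⇒n4 (fail-walked)
[33] read 'b'  n4⇒n1 (fail-walked)
[34] read 'e'  n1⇒n2
[35] read 'c'  n2⇒n3  ** P0@[33:35],P7@[34:35]
[36] read 'd'  n3⇒n8 (fail-walked)  ** P2@[36:36],P3@[35:36]
[37] read 'a'  n8⇒n9 (fail-walked)
[38] read 'b'  n9⇒n10
[39] read 'c'  n10⇒n11
[40] read 'b'  n11⇒n12  ** P4@[37:40]
[41] read 'e'  n12⇒n2 (fail-walked)
[42] read 'd'  n2⇒n6 (fail-walked)  ** P2@[42:42]
[43] read 'd'  n6⇒n6 (fail-walked)  ** P2@[43:43]
[44] read 'e'  n6⇒n4 (fail-walked)
[45] read 'c'  n4⇒n21  ** P7@[44:45]
[46] read 'c'  n21⇒n7 (fail-walked)

All matches (sorted): [[1,1],[7,2],[11,2],[11,3],[16,4],[18,0],[18,7],[20,2],[23,6],[25,1],[28,4],[30,2],[35,0],[35,7],[36,2],[36,3],[40,4],[42,2],[43,2],[45,7]]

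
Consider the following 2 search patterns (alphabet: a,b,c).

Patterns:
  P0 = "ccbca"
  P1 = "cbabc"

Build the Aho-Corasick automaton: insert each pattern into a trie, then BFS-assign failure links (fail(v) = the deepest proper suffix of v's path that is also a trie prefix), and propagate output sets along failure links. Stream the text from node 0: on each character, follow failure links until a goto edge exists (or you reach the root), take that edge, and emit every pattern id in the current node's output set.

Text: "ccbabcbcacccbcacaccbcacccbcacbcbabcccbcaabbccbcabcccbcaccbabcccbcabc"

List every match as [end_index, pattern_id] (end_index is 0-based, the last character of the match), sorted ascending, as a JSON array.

Build:
Trie (insert patterns):
  0='ε' goto c→1
  1='c' goto b→6 c→2
  2='cc' goto b→3
  3='ccb' goto c→4
  4='ccbc' goto a→5
  5='ccbca' goto ·  [P0 ends]
  6='cb' goto a→7
  7='cba' goto b→8
  8='cbab' goto c→9
  9='cbabc' goto ·  [P1 ends]

Failure links (BFS by depth):
  n1('c'): parent n0 fail=0; on 'c' 0 → fail=0;  out ∅∪∅=∅
  n2('cc'): parent n1 fail=0; on 'c' 0 → fail=1;  out ∅∪∅=∅
  n6('cb'): parent n1 fail=0; on 'b' 0 → fail=0;  out ∅∪∅=∅
  n3('ccb'): parent n2 fail=1; on 'b' 1 → fail=6;  out ∅∪∅=∅
  n7('cba'): parent n6 fail=0; on 'a' 0 → fail=0;  out ∅∪∅=∅
  n4('ccbc'): parent n3 fail=6; on 'c' 6→0 → fail=1;  out ∅∪∅=∅
  n8('cbab'): parent n7 fail=0; on 'b' 0 → fail=0;  out ∅∪∅=∅
  n5('ccbca'): parent n4 fail=1; on 'a' 1→0 → fail=0;  out {0}∪∅={0}
  n9('cbabc'): parent n8 fail=0; on 'c' 0 → fail=1;  out {1}∪∅={1}

Text stream:
i=0 'c': node 0→1
i=1 'c': node 1→2
i=2 'b': node 2→3
i=3 'a': node 3→7 (fail-walked)
i=4 'b': node 7→8
i=5 'c': node 8→9  ** P1@[1:5]
i=6 'b': node 9→6 (fail-walked)
i=7 'c': node 6→1 (fail-walked)
i=8 'a': node 1→0 (fail-walked)
i=9 'c': node 0→1
i=10 'c': node 1→2
i=11 'c': node 2→2 (fail-walked)
i=12 'b': node 2→3
i=13 'c': node 3→4
i=14 'a': node 4→5  ** P0@[10:14]
i=15 'c': node 5→1 (fail-walked)
i=16 'a': node 1→0 (fail-walked)
i=17 'c': node 0→1
i=18 'c': node 1→2
i=19 'b': node 2→3
i=20 'c': node 3→4
i=21 'a': node 4→5  ** P0@[17:21]
i=22 'c': node 5→1 (fail-walked)
i=23 'c': node 1→2
i=24 'c': node 2→2 (fail-walked)
i=25 'b': node 2→3
i=26 'c': node 3→4
i=27 'a': node 4→5  ** P0@[23:27]
i=28 'c': node 5→1 (fail-walked)
i=29 'b': node 1→6
i=30 'c': node 6→1 (fail-walked)
i=31 'b': node 1→6
i=32 'a': node 6→7
i=33 'b': node 7→8
i=34 'c': node 8→9  ** P1@[30:34]
i=35 'c': node 9→2 (fail-walked)
i=36 'c': node 2→2 (fail-walked)
i=37 'b': node 2→3
i=38 'c': node 3→4
i=39 'a': node 4→5  ** P0@[35:39]
i=40 'a': node 5→0 (fail-walked)
i=41 'b': node 0→0
i=42 'b': node 0→0
i=43 'c': node 0→1
i=44 'c': node 1→2
i=45 'b': node 2→3
i=46 'c': node 3→4
i=47 'a': node 4→5  ** P0@[43:47]
i=48 'b': node 5→0 (fail-walked)
i=49 'c': node 0→1
i=50 'c': node 1→2
i=51 'c': node 2→2 (fail-walked)
i=52 'b': node 2→3
i=53 'c': node 3→4
i=54 'a': node 4→5  ** P0@[50:54]
i=55 'c': node 5→1 (fail-walked)
i=56 'c': node 1→2
i=57 'b': node 2→3
i=58 'a': node 3→7 (fail-walked)
i=59 'b': node 7→8
i=60 'c': node 8→9  ** P1@[56:60]
i=61 'c': node 9→2 (fail-walked)
i=62 'c': node 2→2 (fail-walked)
i=63 'b': node 2→3
i=64 'c': node 3→4
i=65 'a': node 4→5  ** P0@[61:65]
i=66 'b': node 5→0 (fail-walked)
i=67 'c': node 0→1

All matches (sorted): [[5,1],[14,0],[21,0],[27,0],[34,1],[39,0],[47,0],[54,0],[60,1],[65,0]]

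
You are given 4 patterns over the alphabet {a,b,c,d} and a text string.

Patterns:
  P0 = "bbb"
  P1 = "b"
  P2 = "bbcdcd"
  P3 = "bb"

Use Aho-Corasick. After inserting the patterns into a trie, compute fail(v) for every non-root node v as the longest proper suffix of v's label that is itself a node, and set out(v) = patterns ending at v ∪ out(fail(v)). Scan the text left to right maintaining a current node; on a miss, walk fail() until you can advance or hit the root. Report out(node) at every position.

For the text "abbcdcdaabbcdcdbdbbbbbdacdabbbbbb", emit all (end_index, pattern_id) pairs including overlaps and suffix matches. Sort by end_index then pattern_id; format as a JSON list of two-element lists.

Construct AC machine:
Trie nodes:
  0='ε' goto b→1
  1='b' goto b→2  [P1 ends]
  2='bb' goto b→3 c→4  [P3 ends]
  3='bbb' goto ·  [P0 ends]
  4='bbc' goto d→5
  5='bbcd' goto c→6
  6='bbcdc' goto d→7
  7='bbcdcd' goto ·  [P2 ends]

BFS fail/out derivation:
  fail(1) 'b': from fail(0)=0 chase 'b': 0 ⇒ 0;  out={1}∪out(0)={1}
  fail(2) 'bb': from fail(1)=0 chase 'b': 0 ⇒ 1;  out={3}∪out(1)={1,3}
  fail(3) 'bbb': from fail(2)=1 chase 'b': 1 ⇒ 2;  out={0}∪out(2)={0,1,3}
  fail(4) 'bbc': from fail(2)=1 chase 'c': 1→0 ⇒ 0;  out=∅∪out(0)=∅
  fail(5) 'bbcd': from fail(4)=0 chase 'd': 0 ⇒ 0;  out=∅∪out(0)=∅
  fail(6) 'bbcdc': from fail(5)=0 chase 'c': 0 ⇒ 0;  out=∅∪out(0)=∅
  fail(7) 'bbcdcd': from fail(6)=0 chase 'd': 0 ⇒ 0;  out={2}∪out(0)={2}

Text stream:
pos 0 'a': at 0
pos 1 'b': at 1  emit P1@[1:1]
pos 2 'b': at 2  emit P1@[2:2],P3@[1:2]
pos 3 'c': at 4
pos 4 'd': at 5
pos 5 'c': at 6
pos 6 'd': at 7  emit P2@[1:6]
pos 7 'a': at 0 ·f
pos 8 'a': at 0
pos 9 'b': at 1  emit P1@[9:9]
pos 10 'b': at 2  emit P1@[10:10],P3@[9:10]
pos 11 'c': at 4
pos 12 'd': at 5
pos 13 'c': at 6
pos 14 'd': at 7  emit P2@[9:14]
pos 15 'b': at 1 ·f  emit P1@[15:15]
pos 16 'd': at 0 ·f
pos 17 'b': at 1  emit P1@[17:17]
pos 18 'b': at 2  emit P1@[18:18],P3@[17:18]
pos 19 'b': at 3  emit P0@[17:19],P1@[19:19],P3@[18:19]
pos 20 'b': at 3 ·f  emit P0@[18:20],P1@[20:20],P3@[19:20]
pos 21 'b': at 3 ·f  emit P0@[19:21],P1@[21:21],P3@[20:21]
pos 22 'd': at 0 ·f
pos 23 'a': at 0
pos 24 'c': at 0
pos 25 'd': at 0
pos 26 'a': at 0
pos 27 'b': at 1  emit P1@[27:27]
pos 28 'b': at 2  emit P1@[28:28],P3@[27:28]
pos 29 'b': at 3  emit P0@[27:29],P1@[29:29],P3@[28:29]
pos 30 'b': at 3 ·f  emit P0@[28:30],P1@[30:30],P3@[29:30]
pos 31 'b': at 3 ·f  emit P0@[29:31],P1@[31:31],P3@[30:31]
pos 32 'b': at 3 ·f  emit P0@[30:32],P1@[32:32],P3@[31:32]

All matches (sorted): [[1,1],[2,1],[2,3],[6,2],[9,1],[10,1],[10,3],[14,2],[15,1],[17,1],[18,1],[18,3],[19,0],[19,1],[19,3],[20,0],[20,1],[20,3],[21,0],[21,1],[21,3],[27,1],[28,1],[28,3],[29,0],[29,1],[29,3],[30,0],[30,1],[30,3],[31,0],[31,1],[31,3],[32,0],[32,1],[32,3]]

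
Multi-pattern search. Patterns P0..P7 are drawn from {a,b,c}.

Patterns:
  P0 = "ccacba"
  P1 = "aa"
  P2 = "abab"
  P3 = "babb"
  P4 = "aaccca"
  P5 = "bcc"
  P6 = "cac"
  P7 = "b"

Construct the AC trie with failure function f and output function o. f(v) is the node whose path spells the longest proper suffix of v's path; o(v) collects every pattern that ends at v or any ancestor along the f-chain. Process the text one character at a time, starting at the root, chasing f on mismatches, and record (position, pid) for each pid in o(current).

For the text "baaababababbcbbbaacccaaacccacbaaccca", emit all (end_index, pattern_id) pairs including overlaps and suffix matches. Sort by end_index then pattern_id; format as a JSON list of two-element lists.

Build:
Trie nodes:
  0='ε' goto a→7 b→12 c→1
  1='c' goto a→22 c→2
  2='cc' goto a→3
  3='cca' goto c→4
  4='ccac' goto b→5
  5='ccacb' goto a→6
  6='ccacba' goto ·  [P0 ends]
  7='a' goto a→8 b→9
  8='aa' goto c→16  [P1 ends]
  9='ab' goto a→10
  10='aba' goto b→11
  11='abab' goto ·  [P2 ends]
  12='b' goto a→13 c→20  [P7 ends]
  13='ba' goto b→14
  14='bab' goto b→15
  15='babb' goto ·  [P3 ends]
  16='aac' goto c→17
  17='aacc' goto c→18
  18='aaccc' goto a→19
  19='aaccca' goto ·  [P4 ends]
  20='bc' goto c→21
  21='bcc' goto ·  [P5 ends]
  22='ca' goto c→23
  23='cac' goto ·  [P6 ends]

Failure links (BFS by depth):
  fail(1) 'c': from fail(0)=0 chase 'c': 0 ⇒ 0;  out=∅∪out(0)=∅
  fail(7) 'a': from fail(0)=0 chase 'a': 0 ⇒ 0;  out=∅∪out(0)=∅
  fail(12) 'b': from fail(0)=0 chase 'b': 0 ⇒ 0;  out={7}∪out(0)={7}
  fail(2) 'cc': from fail(1)=0 chase 'c': 0 ⇒ 1;  out=∅∪out(1)=∅
  fail(8) 'aa': from fail(7)=0 chase 'a': 0 ⇒ 7;  out={1}∪out(7)={1}
  fail(9) 'ab': from fail(7)=0 chase 'b': 0 ⇒ 12;  out=∅∪out(12)={7}
  fail(13) 'ba': from fail(12)=0 chase 'a': 0 ⇒ 7;  out=∅∪out(7)=∅
  fail(20) 'bc': from fail(12)=0 chase 'c': 0 ⇒ 1;  out=∅∪out(1)=∅
  fail(22) 'ca': from fail(1)=0 chase 'a': 0 ⇒ 7;  out=∅∪out(7)=∅
  fail(3) 'cca': from fail(2)=1 chase 'a': 1 ⇒ 22;  out=∅∪out(22)=∅
  fail(10) 'aba': from fail(9)=12 chase 'a': 12 ⇒ 13;  out=∅∪out(13)=∅
  fail(14) 'bab': from fail(13)=7 chase 'b': 7 ⇒ 9;  out=∅∪out(9)={7}
  fail(16) 'aac': from fail(8)=7 chase 'c': 7→0 ⇒ 1;  out=∅∪out(1)=∅
  fail(21) 'bcc': from fail(20)=1 chase 'c': 1 ⇒ 2;  out={5}∪out(2)={5}
  fail(23) 'cac': from fail(22)=7 chase 'c': 7→0 ⇒ 1;  out={6}∪out(1)={6}
  fail(4) 'ccac': from fail(3)=22 chase 'c': 22 ⇒ 23;  out=∅∪out(23)={6}
  fail(11) 'abab': from fail(10)=13 chase 'b': 13 ⇒ 14;  out={2}∪out(14)={2,7}
  fail(15) 'babb': from fail(14)=9 chase 'b': 9→12→0 ⇒ 12;  out={3}∪out(12)={3,7}
  fail(17) 'aacc': from fail(16)=1 chase 'c': 1 ⇒ 2;  out=∅∪out(2)=∅
  fail(5) 'ccacb': from fail(4)=23 chase 'b': 23→1→0 ⇒ 12;  out=∅∪out(12)={7}
  fail(18) 'aaccc': from fail(17)=2 chase 'c': 2→1 ⇒ 2;  out=∅∪out(2)=∅
  fail(6) 'ccacba': from fail(5)=12 chase 'a': 12 ⇒ 13;  out={0}∪out(13)={0}
  fail(19) 'aaccca': from fail(18)=2 chase 'a': 2 ⇒ 3;  out={4}∪out(3)={4}

Scan:
[0] read 'b'  n0⇒n12  emit P7@[0:0]
[1] read 'a'  n12⇒n13
[2] read 'a'  n13⇒n8 (via fail)  emit P1@[1:2]
[3] read 'a'  n8⇒n8 (via fail)  emit P1@[2:3]
[4] read 'b'  n8⇒n9 (via fail)  emit P7@[4:4]
[5] read 'a'  n9⇒n10
[6] read 'b'  n10⇒n11  emit P2@[3:6],P7@[6:6]
[7] read 'a'  n11⇒n10 (via fail)
[8] read 'b'  n10⇒n11  emit P2@[5:8],P7@[8:8]
[9] read 'a'  n11⇒n10 (via fail)
[10] read 'b'  n10⇒n11  emit P2@[7:10],P7@[10:10]
[11] read 'b'  n11⇒n15 (via fail)  emit P3@[8:11],P7@[11:11]
[12] read 'c'  n15⇒n20 (via fail)
[13] read 'b'  n20⇒n12 (via fail)  emit P7@[13:13]
[14] read 'b'  n12⇒n12 (via fail)  emit P7@[14:14]
[15] read 'b'  n12⇒n12 (via fail)  emit P7@[15:15]
[16] read 'a'  n12⇒n13
[17] read 'a'  n13⇒n8 (via fail)  emit P1@[16:17]
[18] read 'c'  n8⇒n16
[19] read 'c'  n16⇒n17
[20] read 'c'  n17⇒n18
[21] read 'a'  n18⇒n19  emit P4@[16:21]
[22] read 'a'  n19⇒n8 (via fail)  emit P1@[21:22]
[23] read 'a'  n8⇒n8 (via fail)  emit P1@[22:23]
[24] read 'c'  n8⇒n16
[25] read 'c'  n16⇒n17
[26] read 'c'  n17⇒n18
[27] read 'a'  n18⇒n19  emit P4@[22:27]
[28] read 'c'  n19⇒n4 (via fail)  emit P6@[26:28]
[29] read 'b'  n4⇒n5  emit P7@[29:29]
[30] read 'a'  n5⇒n6  emit P0@[25:30]
[31] read 'a'  n6⇒n8 (via fail)  emit P1@[30:31]
[32] read 'c'  n8⇒n16
[33] read 'c'  n16⇒n17
[34] read 'c'  n17⇒n18
[35] read 'a'  n18⇒n19  emit P4@[30:35]

Result: [[0,7],[2,1],[3,1],[4,7],[6,2],[6,7],[8,2],[8,7],[10,2],[10,7],[11,3],[11,7],[13,7],[14,7],[15,7],[17,1],[21,4],[22,1],[23,1],[27,4],[28,6],[29,7],[30,0],[31,1],[35,4]]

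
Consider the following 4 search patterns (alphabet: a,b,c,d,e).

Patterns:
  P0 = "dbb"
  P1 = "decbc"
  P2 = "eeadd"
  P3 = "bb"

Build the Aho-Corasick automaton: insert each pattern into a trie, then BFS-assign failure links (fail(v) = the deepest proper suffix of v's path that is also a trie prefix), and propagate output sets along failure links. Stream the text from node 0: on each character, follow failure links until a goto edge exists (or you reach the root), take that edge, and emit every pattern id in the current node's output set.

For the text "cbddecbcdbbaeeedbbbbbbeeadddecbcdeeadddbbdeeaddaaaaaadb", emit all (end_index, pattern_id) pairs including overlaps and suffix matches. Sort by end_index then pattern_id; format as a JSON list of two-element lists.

Build automaton:
Trie nodes:
  0='ε' goto b→13 d→1 e→8
  1='d' goto b→2 e→4
  2='db' goto b→3
  3='dbb' goto ·  ←P0
  4='de' goto c→5
  5='dec' goto b→6
  6='decb' goto c→7
  7='decbc' goto ·  ←P1
  8='e' goto e→9
  9='ee' goto a→10
  10='eea' goto d→11
  11='eead' goto d→12
  12='eeadd' goto ·  ←P2
  13='b' goto b→14
  14='bb' goto ·  ←P3

Failure links (BFS by depth):
  fail(1) 'd': from fail(0)=0 chase 'd': 0 ⇒ 0;  out=∅∪out(0)=∅
  fail(8) 'e': from fail(0)=0 chase 'e': 0 ⇒ 0;  out=∅∪out(0)=∅
  fail(13) 'b': from fail(0)=0 chase 'b': 0 ⇒ 0;  out=∅∪out(0)=∅
  fail(2) 'db': from fail(1)=0 chase 'b': 0 ⇒ 13;  out=∅∪out(13)=∅
  fail(4) 'de': from fail(1)=0 chase 'e': 0 ⇒ 8;  out=∅∪out(8)=∅
  fail(9) 'ee': from fail(8)=0 chase 'e': 0 ⇒ 8;  out=∅∪out(8)=∅
  fail(14) 'bb': from fail(13)=0 chase 'b': 0 ⇒ 13;  out={3}∪out(13)={3}
  fail(3) 'dbb': from fail(2)=13 chase 'b': 13 ⇒ 14;  out={0}∪out(14)={0,3}
  fail(5) 'dec': from fail(4)=8 chase 'c': 8→0 ⇒ 0;  out=∅∪out(0)=∅
  fail(10) 'eea': from fail(9)=8 chase 'a': 8→0 ⇒ 0;  out=∅∪out(0)=∅
  fail(6) 'decb': from fail(5)=0 chase 'b': 0 ⇒ 13;  out=∅∪out(13)=∅
  fail(11) 'eead': from fail(10)=0 chase 'd': 0 ⇒ 1;  out=∅∪out(1)=∅
  fail(7) 'decbc': from fail(6)=13 chase 'c': 13→0 ⇒ 0;  out={1}∪out(0)={1}
  fail(12) 'eeadd': from fail(11)=1 chase 'd': 1→0 ⇒ 1;  out={2}∪out(1)={2}

Text stream:
[0] read 'c'  n0⇒n0
[1] read 'b'  n0⇒n13
[2] read 'd'  n13⇒n1 ·f
[3] read 'd'  n1⇒n1 ·f
[4] read 'e'  n1⇒n4
[5] read 'c'  n4⇒n5
[6] read 'b'  n5⇒n6
[7] read 'c'  n6⇒n7  emit P1@[3:7]
[8] read 'd'  n7⇒n1 ·f
[9] read 'b'  n1⇒n2
[10] read 'b'  n2⇒n3  emit P0@[8:10],P3@[9:10]
[11] read 'a'  n3⇒n0 ·f
[12] read 'e'  n0⇒n8
[13] read 'e'  n8⇒n9
[14] read 'e'  n9⇒n9 ·f
[15] read 'd'  n9⇒n1 ·f
[16] read 'b'  n1⇒n2
[17] read 'b'  n2⇒n3  emit P0@[15:17],P3@[16:17]
[18] read 'b'  n3⇒n14 ·f  emit P3@[17:18]
[19] read 'b'  n14⇒n14 ·f  emit P3@[18:19]
[20] read 'b'  n14⇒n14 ·f  emit P3@[19:20]
[21] read 'b'  n14⇒n14 ·f  emit P3@[20:21]
[22] read 'e'  n14⇒n8 ·f
[23] read 'e'  n8⇒n9
[24] read 'a'  n9⇒n10
[25] read 'd'  n10⇒n11
[26] read 'd'  n11⇒n12  emit P2@[22:26]
[27] read 'd'  n12⇒n1 ·f
[28] read 'e'  n1⇒n4
[29] read 'c'  n4⇒n5
[30] read 'b'  n5⇒n6
[31] read 'c'  n6⇒n7  emit P1@[27:31]
[32] read 'd'  n7⇒n1 ·f
[33] read 'e'  n1⇒n4
[34] read 'e'  n4⇒n9 ·f
[35] read 'a'  n9⇒n10
[36] read 'd'  n10⇒n11
[37] read 'd'  n11⇒n12  emit P2@[33:37]
[38] read 'd'  n12⇒n1 ·f
[39] read 'b'  n1⇒n2
[40] read 'b'  n2⇒n3  emit P0@[38:40],P3@[39:40]
[41] read 'd'  n3⇒n1 ·f
[42] read 'e'  n1⇒n4
[43] read 'e'  n4⇒n9 ·f
[44] read 'a'  n9⇒n10
[45] read 'd'  n10⇒n11
[46] read 'd'  n11⇒n12  emit P2@[42:46]
[47] read 'a'  n12⇒n0 ·f
[48] read 'a'  n0⇒n0
[49] read 'a'  n0⇒n0
[50] read 'a'  n0⇒n0
[51] read 'a'  n0⇒n0
[52] read 'a'  n0⇒n0
[53] read 'd'  n0⇒n1
[54] read 'b'  n1⇒n2

Result: [[7,1],[10,0],[10,3],[17,0],[17,3],[18,3],[19,3],[20,3],[21,3],[26,2],[31,1],[37,2],[40,0],[40,3],[46,2]]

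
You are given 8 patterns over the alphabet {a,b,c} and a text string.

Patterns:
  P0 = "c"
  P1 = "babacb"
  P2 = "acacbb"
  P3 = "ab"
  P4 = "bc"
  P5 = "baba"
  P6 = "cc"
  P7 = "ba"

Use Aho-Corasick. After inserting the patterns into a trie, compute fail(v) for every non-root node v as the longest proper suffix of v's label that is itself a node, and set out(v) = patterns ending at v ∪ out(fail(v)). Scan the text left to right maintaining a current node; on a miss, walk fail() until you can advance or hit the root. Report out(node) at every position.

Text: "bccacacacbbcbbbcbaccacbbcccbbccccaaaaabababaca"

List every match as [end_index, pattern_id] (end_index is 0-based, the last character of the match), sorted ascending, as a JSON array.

Build:
Trie (insert patterns):
  0='ε' goto a→8 b→2 c→1
  1='c' goto c→16  [P0 ends]
  2='b' goto a→3 c→15
  3='ba' goto b→4  [P7 ends]
  4='bab' goto a→5
  5='baba' goto c→6  [P5 ends]
  6='babac' goto b→7
  7='babacb' goto ·  [P1 ends]
  8='a' goto b→14 c→9
  9='ac' goto a→10
  10='aca' goto c→11
  11='acac' goto b→12
  12='acacb' goto b→13
  13='acacbb' goto ·  [P2 ends]
  14='ab' goto ·  [P3 ends]
  15='bc' goto ·  [P4 ends]
  16='cc' goto ·  [P6 ends]

Failure links (BFS by depth):
  n1('c'): parent n0 fail=0; on 'c' 0 → fail=0;  out {0}∪∅={0}
  n2('b'): parent n0 fail=0; on 'b' 0 → fail=0;  out ∅∪∅=∅
  n8('a'): parent n0 fail=0; on 'a' 0 → fail=0;  out ∅∪∅=∅
  n3('ba'): parent n2 fail=0; on 'a' 0 → fail=8;  out {7}∪∅={7}
  n9('ac'): parent n8 fail=0; on 'c' 0 → fail=1;  out ∅∪{0}={0}
  n14('ab'): parent n8 fail=0; on 'b' 0 → fail=2;  out {3}∪∅={3}
  n15('bc'): parent n2 fail=0; on 'c' 0 → fail=1;  out {4}∪{0}={0,4}
  n16('cc'): parent n1 fail=0; on 'c' 0 → fail=1;  out {6}∪{0}={0,6}
  n4('bab'): parent n3 fail=8; on 'b' 8 → fail=14;  out ∅∪{3}={3}
  n10('aca'): parent n9 fail=1; on 'a' 1→0 → fail=8;  out ∅∪∅=∅
  n5('baba'): parent n4 fail=14; on 'a' 14→2 → fail=3;  out {5}∪{7}={5,7}
  n11('acac'): parent n10 fail=8; on 'c' 8 → fail=9;  out ∅∪{0}={0}
  n6('babac'): parent n5 fail=3; on 'c' 3→8 → fail=9;  out ∅∪{0}={0}
  n12('acacb'): parent n11 fail=9; on 'b' 9→1→0 → fail=2;  out ∅∪∅=∅
  n7('babacb'): parent n6 fail=9; on 'b' 9→1→0 → fail=2;  out {1}∪∅={1}
  n13('acacbb'): parent n12 fail=2; on 'b' 2→0 → fail=2;  out {2}∪∅={2}

Text stream:
pos 0 'b': at 2
pos 1 'c': at 15  → match P0@[1:1],P4@[0:1]
pos 2 'c': at 16 (fail-walked)  → match P0@[2:2],P6@[1:2]
pos 3 'a': at 8 (fail-walked)
pos 4 'c': at 9  → match P0@[4:4]
pos 5 'a': at 10
pos 6 'c': at 11  → match P0@[6:6]
pos 7 'a': at 10 (fail-walked)
pos 8 'c': at 11  → match P0@[8:8]
pos 9 'b': at 12
pos 10 'b': at 13  → match P2@[5:10]
pos 11 'c': at 15 (fail-walked)  → match P0@[11:11],P4@[10:11]
pos 12 'b': at 2 (fail-walked)
pos 13 'b': at 2 (fail-walked)
pos 14 'b': at 2 (fail-walked)
pos 15 'c': at 15  → match P0@[15:15],P4@[14:15]
pos 16 'b': at 2 (fail-walked)
pos 17 'a': at 3  → match P7@[16:17]
pos 18 'c': at 9 (fail-walked)  → match P0@[18:18]
pos 19 'c': at 16 (fail-walked)  → match P0@[19:19],P6@[18:19]
pos 20 'a': at 8 (fail-walked)
pos 21 'c': at 9  → match P0@[21:21]
pos 22 'b': at 2 (fail-walked)
pos 23 'b': at 2 (fail-walked)
pos 24 'c': at 15  → match P0@[24:24],P4@[23:24]
pos 25 'c': at 16 (fail-walked)  → match P0@[25:25],P6@[24:25]
pos 26 'c': at 16 (fail-walked)  → match P0@[26:26],P6@[25:26]
pos 27 'b': at 2 (fail-walked)
pos 28 'b': at 2 (fail-walked)
pos 29 'c': at 15  → match P0@[29:29],P4@[28:29]
pos 30 'c': at 16 (fail-walked)  → match P0@[30:30],P6@[29:30]
pos 31 'c': at 16 (fail-walked)  → match P0@[31:31],P6@[30:31]
pos 32 'c': at 16 (fail-walked)  → match P0@[32:32],P6@[31:32]
pos 33 'a': at 8 (fail-walked)
pos 34 'a': at 8 (fail-walked)
pos 35 'a': at 8 (fail-walked)
pos 36 'a': at 8 (fail-walked)
pos 37 'a': at 8 (fail-walked)
pos 38 'b': at 14  → match P3@[37:38]
pos 39 'a': at 3 (fail-walked)  → match P7@[38:39]
pos 40 'b': at 4  → match P3@[39:40]
pos 41 'a': at 5  → match P5@[38:41],P7@[40:41]
pos 42 'b': at 4 (fail-walked)  → match P3@[41:42]
pos 43 'a': at 5  → match P5@[40:43],P7@[42:43]
pos 44 'c': at 6  → match P0@[44:44]
pos 45 'a': at 10 (fail-walked)

All matches (sorted): [[1,0],[1,4],[2,0],[2,6],[4,0],[6,0],[8,0],[10,2],[11,0],[11,4],[15,0],[15,4],[17,7],[18,0],[19,0],[19,6],[21,0],[24,0],[24,4],[25,0],[25,6],[26,0],[26,6],[29,0],[29,4],[30,0],[30,6],[31,0],[31,6],[32,0],[32,6],[38,3],[39,7],[40,3],[41,5],[41,7],[42,3],[43,5],[43,7],[44,0]]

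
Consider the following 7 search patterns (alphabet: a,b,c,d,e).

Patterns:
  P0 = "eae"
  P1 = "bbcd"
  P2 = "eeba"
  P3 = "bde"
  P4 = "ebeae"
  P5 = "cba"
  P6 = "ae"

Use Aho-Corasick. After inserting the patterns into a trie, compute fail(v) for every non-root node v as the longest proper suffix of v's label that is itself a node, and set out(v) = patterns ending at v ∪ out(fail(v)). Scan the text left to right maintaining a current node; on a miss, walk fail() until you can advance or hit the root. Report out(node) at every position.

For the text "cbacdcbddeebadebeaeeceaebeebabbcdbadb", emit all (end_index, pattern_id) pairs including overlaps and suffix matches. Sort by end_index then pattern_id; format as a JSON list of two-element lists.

Build automaton:
Trie nodes:
  n0 'ε': a→20 b→4 c→17 e→1
  n1 'e': a→2 b→13 e→8
  n2 'ea': e→3
  n3 'eae': ·  [P0 ends]
  n4 'b': b→5 d→11
  n5 'bb': c→6
  n6 'bbc': d→7
  n7 'bbcd': ·  [P1 ends]
  n8 'ee': b→9
  n9 'eeb': a→10
  n10 'eeba': ·  [P2 ends]
  n11 'bd': e→12
  n12 'bde': ·  [P3 ends]
  n13 'eb': e→14
  n14 'ebe': a→15
  n15 'ebea': e→16
  n16 'ebeae': ·  [P4 ends]
  n17 'c': b→18
  n18 'cb': a→19
  n19 'cba': ·  [P5 ends]
  n20 'a': e→21
  n21 'ae': ·  [P6 ends]

Failure links (BFS by depth):
  n1('e'): parent n0 fail=0; on 'e' 0 → fail=0;  out ∅∪∅=∅
  n4('b'): parent n0 fail=0; on 'b' 0 → fail=0;  out ∅∪∅=∅
  n17('c'): parent n0 fail=0; on 'c' 0 → fail=0;  out ∅∪∅=∅
  n20('a'): parent n0 fail=0; on 'a' 0 → fail=0;  out ∅∪∅=∅
  n2('ea'): parent n1 fail=0; on 'a' 0 → fail=20;  out ∅∪∅=∅
  n5('bb'): parent n4 fail=0; on 'b' 0 → fail=4;  out ∅∪∅=∅
  n8('ee'): parent n1 fail=0; on 'e' 0 → fail=1;  out ∅∪∅=∅
  n11('bd'): parent n4 fail=0; on 'd' 0 → fail=0;  out ∅∪∅=∅
  n13('eb'): parent n1 fail=0; on 'b' 0 → fail=4;  out ∅∪∅=∅
  n18('cb'): parent n17 fail=0; on 'b' 0 → fail=4;  out ∅∪∅=∅
  n21('ae'): parent n20 fail=0; on 'e' 0 → fail=1;  out {6}∪∅={6}
  n3('eae'): parent n2 fail=20; on 'e' 20 → fail=21;  out {0}∪{6}={0,6}
  n6('bbc'): parent n5 fail=4; on 'c' 4→0 → fail=17;  out ∅∪∅=∅
  n9('eeb'): parent n8 fail=1; on 'b' 1 → fail=13;  out ∅∪∅=∅
  n12('bde'): parent n11 fail=0; on 'e' 0 → fail=1;  out {3}∪∅={3}
  n14('ebe'): parent n13 fail=4; on 'e' 4→0 → fail=1;  out ∅∪∅=∅
  n19('cba'): parent n18 fail=4; on 'a' 4→0 → fail=20;  out {5}∪∅={5}
  n7('bbcd'): parent n6 fail=17; on 'd' 17→0 → fail=0;  out {1}∪∅={1}
  n10('eeba'): parent n9 fail=13; on 'a' 13→4→0 → fail=20;  out {2}∪∅={2}
  n15('ebea'): parent n14 fail=1; on 'a' 1 → fail=2;  out ∅∪∅=∅
  n16('ebeae'): parent n15 fail=2; on 'e' 2 → fail=3;  out {4}∪{0,6}={0,4,6}

Scan:
i=0 'c': node 0→17
i=1 'b': node 17→18
i=2 'a': node 18→19  → match P5@[0:2]
i=3 'c': node 19→17 (via fail)
i=4 'd': node 17→0 (via fail)
i=5 'c': node 0→17
i=6 'b': node 17→18
i=7 'd': node 18→11 (via fail)
i=8 'd': node 11→0 (via fail)
i=9 'e': node 0→1
i=10 'e': node 1→8
i=11 'b': node 8→9
i=12 'a': node 9→10  → match P2@[9:12]
i=13 'd': node 10→0 (via fail)
i=14 'e': node 0→1
i=15 'b': node 1→13
i=16 'e': node 13→14
i=17 'a': node 14→15
i=18 'e': node 15→16  → match P0@[16:18],P4@[14:18],P6@[17:18]
i=19 'e': node 16→8 (via fail)
i=20 'c': node 8→17 (via fail)
i=21 'e': node 17→1 (via fail)
i=22 'a': node 1→2
i=23 'e': node 2→3  → match P0@[21:23],P6@[22:23]
i=24 'b': node 3→13 (via fail)
i=25 'e': node 13→14
i=26 'e': node 14→8 (via fail)
i=27 'b': node 8→9
i=28 'a': node 9→10  → match P2@[25:28]
i=29 'b': node 10→4 (via fail)
i=30 'b': node 4→5
i=31 'c': node 5→6
i=32 'd': node 6→7  → match P1@[29:32]
i=33 'b': node 7→4 (via fail)
i=34 'a': node 4→20 (via fail)
i=35 'd': node 20→0 (via fail)
i=36 'b': node 0→4

All matches (sorted): [[2,5],[12,2],[18,0],[18,4],[18,6],[23,0],[23,6],[28,2],[32,1]]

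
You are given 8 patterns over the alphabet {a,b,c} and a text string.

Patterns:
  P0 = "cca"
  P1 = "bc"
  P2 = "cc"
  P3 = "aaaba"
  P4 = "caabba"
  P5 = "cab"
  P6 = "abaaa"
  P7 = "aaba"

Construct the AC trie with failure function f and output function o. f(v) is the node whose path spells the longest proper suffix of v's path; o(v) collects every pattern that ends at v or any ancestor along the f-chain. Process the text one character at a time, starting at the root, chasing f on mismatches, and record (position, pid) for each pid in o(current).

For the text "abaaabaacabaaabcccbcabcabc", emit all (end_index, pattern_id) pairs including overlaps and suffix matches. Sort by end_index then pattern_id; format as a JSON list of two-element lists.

Construct AC machine:
Trie (insert patterns):
  n0 'ε': a→6 b→4 c→1
  n1 'c': a→11 c→2
  n2 'cc': a→3  ←P2
  n3 'cca': ·  ←P0
  n4 'b': c→5
  n5 'bc': ·  ←P1
  n6 'a': a→7 b→17
  n7 'aa': a→8 b→21
  n8 'aaa': b→9
  n9 'aaab': a→10
  n10 'aaaba': ·  ←P3
  n11 'ca': a→12 b→16
  n12 'caa': b→13
  n13 'caab': b→14
  n14 'caabb': a→15
  n15 'caabba': ·  ←P4
  n16 'cab': ·  ←P5
  n17 'ab': a→18
  n18 'aba': a→19
  n19 'abaa': a→20
  n20 'abaaa': ·  ←P6
  n21 'aab': a→22
  n22 'aaba': ·  ←P7

BFS fail/out derivation:
  n1('c'): parent n0 fail=0; on 'c' 0 → fail=0;  out ∅∪∅=∅
  n4('b'): parent n0 fail=0; on 'b' 0 → fail=0;  out ∅∪∅=∅
  n6('a'): parent n0 fail=0; on 'a' 0 → fail=0;  out ∅∪∅=∅
  n2('cc'): parent n1 fail=0; on 'c' 0 → fail=1;  out {2}∪∅={2}
  n5('bc'): parent n4 fail=0; on 'c' 0 → fail=1;  out {1}∪∅={1}
  n7('aa'): parent n6 fail=0; on 'a' 0 → fail=6;  out ∅∪∅=∅
  n11('ca'): parent n1 fail=0; on 'a' 0 → fail=6;  out ∅∪∅=∅
  n17('ab'): parent n6 fail=0; on 'b' 0 → fail=4;  out ∅∪∅=∅
  n3('cca'): parent n2 fail=1; on 'a' 1 → fail=11;  out {0}∪∅={0}
  n8('aaa'): parent n7 fail=6; on 'a' 6 → fail=7;  out ∅∪∅=∅
  n12('caa'): parent n11 fail=6; on 'a' 6 → fail=7;  out ∅∪∅=∅
  n16('cab'): parent n11 fail=6; on 'b' 6 → fail=17;  out {5}∪∅={5}
  n18('aba'): parent n17 fail=4; on 'a' 4→0 → fail=6;  out ∅∪∅=∅
  n21('aab'): parent n7 fail=6; on 'b' 6 → fail=17;  out ∅∪∅=∅
  n9('aaab'): parent n8 fail=7; on 'b' 7 → fail=21;  out ∅∪∅=∅
  n13('caab'): parent n12 fail=7; on 'b' 7 → fail=21;  out ∅∪∅=∅
  n19('abaa'): parent n18 fail=6; on 'a' 6 → fail=7;  out ∅∪∅=∅
  n22('aaba'): parent n21 fail=17; on 'a' 17 → fail=18;  out {7}∪∅={7}
  n10('aaaba'): parent n9 fail=21; on 'a' 21 → fail=22;  out {3}∪{7}={3,7}
  n14('caabb'): parent n13 fail=21; on 'b' 21→17→4→0 → fail=4;  out ∅∪∅=∅
  n20('abaaa'): parent n19 fail=7; on 'a' 7 → fail=8;  out {6}∪∅={6}
  n15('caabba'): parent n14 fail=4; on 'a' 4→0 → fail=6;  out {4}∪∅={4}

Scan:
[0] read 'a'  n0⇒n6
[1] read 'b'  n6⇒n17
[2] read 'a'  n17⇒n18
[3] read 'a'  n18⇒n19
[4] read 'a'  n19⇒n20  → match P6@[0:4]
[5] read 'b'  n20⇒n9 (via fail)
[6] read 'a'  n9⇒n10  → match P3@[2:6],P7@[3:6]
[7] read 'a'  n10⇒n19 (via fail)
[8] read 'c'  n19⇒n1 (via fail)
[9] read 'a'  n1⇒n11
[10] read 'b'  n11⇒n16  → match P5@[8:10]
[11] read 'a'  n16⇒n18 (via fail)
[12] read 'a'  n18⇒n19
[13] read 'a'  n19⇒n20  → match P6@[9:13]
[14] read 'b'  n20⇒n9 (via fail)
[15] read 'c'  n9⇒n5 (via fail)  → match P1@[14:15]
[16] read 'c'  n5⇒n2 (via fail)  → match P2@[15:16]
[17] read 'c'  n2⇒n2 (via fail)  → match P2@[16:17]
[18] read 'b'  n2⇒n4 (via fail)
[19] read 'c'  n4⇒n5  → match P1@[18:19]
[20] read 'a'  n5⇒n11 (via fail)
[21] read 'b'  n11⇒n16  → match P5@[19:21]
[22] read 'c'  n16⇒n5 (via fail)  → match P1@[21:22]
[23] read 'a'  n5⇒n11 (via fail)
[24] read 'b'  n11⇒n16  → match P5@[22:24]
[25] read 'c'  n16⇒n5 (via fail)  → match P1@[24:25]

All matches (sorted): [[4,6],[6,3],[6,7],[10,5],[13,6],[15,1],[16,2],[17,2],[19,1],[21,5],[22,1],[24,5],[25,1]]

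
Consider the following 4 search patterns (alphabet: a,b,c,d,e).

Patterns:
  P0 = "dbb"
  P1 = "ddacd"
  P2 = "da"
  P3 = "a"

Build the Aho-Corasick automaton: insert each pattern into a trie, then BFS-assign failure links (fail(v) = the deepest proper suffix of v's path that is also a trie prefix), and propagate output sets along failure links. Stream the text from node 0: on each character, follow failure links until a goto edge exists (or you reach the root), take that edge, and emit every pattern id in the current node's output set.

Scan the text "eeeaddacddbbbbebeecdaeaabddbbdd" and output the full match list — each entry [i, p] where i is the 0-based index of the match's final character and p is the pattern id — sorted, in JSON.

Build:
Trie nodes:
  n0 'ε': a→9 d→1
  n1 'd': a→8 b→2 d→4
  n2 'db': b→3
  n3 'dbb': ·  ←P0
  n4 'dd': a→5
  n5 'dda': c→6
  n6 'ddac': d→7
  n7 'ddacd': ·  ←P1
  n8 'da': ·  ←P2
  n9 'a': ·  ←P3

BFS fail/out derivation:
  fail(1) 'd': from fail(0)=0 chase 'd': 0 ⇒ 0;  out=∅∪out(0)=∅
  fail(9) 'a': from fail(0)=0 chase 'a': 0 ⇒ 0;  out={3}∪out(0)={3}
  fail(2) 'db': from fail(1)=0 chase 'b': 0 ⇒ 0;  out=∅∪out(0)=∅
  fail(4) 'dd': from fail(1)=0 chase 'd': 0 ⇒ 1;  out=∅∪out(1)=∅
  fail(8) 'da': from fail(1)=0 chase 'a': 0 ⇒ 9;  out={2}∪out(9)={2,3}
  fail(3) 'dbb': from fail(2)=0 chase 'b': 0 ⇒ 0;  out={0}∪out(0)={0}
  fail(5) 'dda': from fail(4)=1 chase 'a': 1 ⇒ 8;  out=∅∪out(8)={2,3}
  fail(6) 'ddac': from fail(5)=8 chase 'c': 8→9→0 ⇒ 0;  out=∅∪out(0)=∅
  fail(7) 'ddacd': from fail(6)=0 chase 'd': 0 ⇒ 1;  out={1}∪out(1)={1}

Scan:
pos 0 'e': at 0
pos 1 'e': at 0
pos 2 'e': at 0
pos 3 'a': at 9  → match P3@[3:3]
pos 4 'd': at 1 (fail-walked)
pos 5 'd': at 4
pos 6 'a': at 5  → match P2@[5:6],P3@[6:6]
pos 7 'c': at 6
pos 8 'd': at 7  → match P1@[4:8]
pos 9 'd': at 4 (fail-walked)
pos 10 'b': at 2 (fail-walked)
pos 11 'b': at 3  → match P0@[9:11]
pos 12 'b': at 0 (fail-walked)
pos 13 'b': at 0
pos 14 'e': at 0
pos 15 'b': at 0
pos 16 'e': at 0
pos 17 'e': at 0
pos 18 'c': at 0
pos 19 'd': at 1
pos 20 'a': at 8  → match P2@[19:20],P3@[20:20]
pos 21 'e': at 0 (fail-walked)
pos 22 'a': at 9  → match P3@[22:22]
pos 23 'a': at 9 (fail-walked)  → match P3@[23:23]
pos 24 'b': at 0 (fail-walked)
pos 25 'd': at 1
pos 26 'd': at 4
pos 27 'b': at 2 (fail-walked)
pos 28 'b': at 3  → match P0@[26:28]
pos 29 'd': at 1 (fail-walked)
pos 30 'd': at 4

All matches (sorted): [[3,3],[6,2],[6,3],[8,1],[11,0],[20,2],[20,3],[22,3],[23,3],[28,0]]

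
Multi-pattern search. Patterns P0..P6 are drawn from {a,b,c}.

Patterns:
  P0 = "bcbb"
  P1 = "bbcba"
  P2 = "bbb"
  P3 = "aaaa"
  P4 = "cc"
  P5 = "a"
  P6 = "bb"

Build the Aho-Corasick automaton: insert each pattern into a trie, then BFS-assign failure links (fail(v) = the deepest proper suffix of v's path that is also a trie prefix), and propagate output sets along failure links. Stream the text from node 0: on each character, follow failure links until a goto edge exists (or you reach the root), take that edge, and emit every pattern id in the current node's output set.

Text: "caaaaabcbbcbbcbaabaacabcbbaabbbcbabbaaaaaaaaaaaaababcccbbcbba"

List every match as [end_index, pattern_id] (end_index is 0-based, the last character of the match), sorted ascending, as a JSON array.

Construct AC machine:
Trie nodes:
  0='ε' goto a→10 b→1 c→14
  1='b' goto b→5 c→2
  2='bc' goto b→3
  3='bcb' goto b→4
  4='bcbb' goto ·  ←P0
  5='bb' goto b→9 c→6  ←P6
  6='bbc' goto b→7
  7='bbcb' goto a→8
  8='bbcba' goto ·  ←P1
  9='bbb' goto ·  ←P2
  10='a' goto a→11  ←P5
  11='aa' goto a→12
  12='aaa' goto a→13
  13='aaaa' goto ·  ←P3
  14='c' goto c→15
  15='cc' goto ·  ←P4

BFS fail/out derivation:
  fail(1) 'b': from fail(0)=0 chase 'b': 0 ⇒ 0;  out=∅∪out(0)=∅
  fail(10) 'a': from fail(0)=0 chase 'a': 0 ⇒ 0;  out={5}∪out(0)={5}
  fail(14) 'c': from fail(0)=0 chase 'c': 0 ⇒ 0;  out=∅∪out(0)=∅
  fail(2) 'bc': from fail(1)=0 chase 'c': 0 ⇒ 14;  out=∅∪out(14)=∅
  fail(5) 'bb': from fail(1)=0 chase 'b': 0 ⇒ 1;  out={6}∪out(1)={6}
  fail(11) 'aa': from fail(10)=0 chase 'a': 0 ⇒ 10;  out=∅∪out(10)={5}
  fail(15) 'cc': from fail(14)=0 chase 'c': 0 ⇒ 14;  out={4}∪out(14)={4}
  fail(3) 'bcb': from fail(2)=14 chase 'b': 14→0 ⇒ 1;  out=∅∪out(1)=∅
  fail(6) 'bbc': from fail(5)=1 chase 'c': 1 ⇒ 2;  out=∅∪out(2)=∅
  fail(9) 'bbb': from fail(5)=1 chase 'b': 1 ⇒ 5;  out={2}∪out(5)={2,6}
  fail(12) 'aaa': from fail(11)=10 chase 'a': 10 ⇒ 11;  out=∅∪out(11)={5}
  fail(4) 'bcbb': from fail(3)=1 chase 'b': 1 ⇒ 5;  out={0}∪out(5)={0,6}
  fail(7) 'bbcb': from fail(6)=2 chase 'b': 2 ⇒ 3;  out=∅∪out(3)=∅
  fail(13) 'aaaa': from fail(12)=11 chase 'a': 11 ⇒ 12;  out={3}∪out(12)={3,5}
  fail(8) 'bbcba': from fail(7)=3 chase 'a': 3→1→0 ⇒ 10;  out={1}∪out(10)={1,5}

Text stream:
pos 0 'c': at 14
pos 1 'a': at 10 (via fail)  → match P5@[1:1]
pos 2 'a': at 11  → match P5@[2:2]
pos 3 'a': at 12  → match P5@[3:3]
pos 4 'a': at 13  → match P3@[1:4],P5@[4:4]
pos 5 'a': at 13 (via fail)  → match P3@[2:5],P5@[5:5]
pos 6 'b': at 1 (via fail)
pos 7 'c': at 2
pos 8 'b': at 3
pos 9 'b': at 4  → match P0@[6:9],P6@[8:9]
pos 10 'c': at 6 (via fail)
pos 11 'b': at 7
pos 12 'b': at 4 (via fail)  → match P0@[9:12],P6@[11:12]
pos 13 'c': at 6 (via fail)
pos 14 'b': at 7
pos 15 'a': at 8  → match P1@[11:15],P5@[15:15]
pos 16 'a': at 11 (via fail)  → match P5@[16:16]
pos 17 'b': at 1 (via fail)
pos 18 'a': at 10 (via fail)  → match P5@[18:18]
pos 19 'a': at 11  → match P5@[19:19]
pos 20 'c': at 14 (via fail)
pos 21 'a': at 10 (via fail)  → match P5@[21:21]
pos 22 'b': at 1 (via fail)
pos 23 'c': at 2
pos 24 'b': at 3
pos 25 'b': at 4  → match P0@[22:25],P6@[24:25]
pos 26 'a': at 10 (via fail)  → match P5@[26:26]
pos 27 'a': at 11  → match P5@[27:27]
pos 28 'b': at 1 (via fail)
pos 29 'b': at 5  → match P6@[28:29]
pos 30 'b': at 9  → match P2@[28:30],P6@[29:30]
pos 31 'c': at 6 (via fail)
pos 32 'b': at 7
pos 33 'a': at 8  → match P1@[29:33],P5@[33:33]
pos 34 'b': at 1 (via fail)
pos 35 'b': at 5  → match P6@[34:35]
pos 36 'a': at 10 (via fail)  → match P5@[36:36]
pos 37 'a': at 11  → match P5@[37:37]
pos 38 'a': at 12  → match P5@[38:38]
pos 39 'a': at 13  → match P3@[36:39],P5@[39:39]
pos 40 'a': at 13 (via fail)  → match P3@[37:40],P5@[40:40]
pos 41 'a': at 13 (via fail)  → match P3@[38:41],P5@[41:41]
pos 42 'a': at 13 (via fail)  → match P3@[39:42],P5@[42:42]
pos 43 'a': at 13 (via fail)  → match P3@[40:43],P5@[43:43]
pos 44 'a': at 13 (via fail)  → match P3@[41:44],P5@[44:44]
pos 45 'a': at 13 (via fail)  → match P3@[42:45],P5@[45:45]
pos 46 'a': at 13 (via fail)  → match P3@[43:46],P5@[46:46]
pos 47 'a': at 13 (via fail)  → match P3@[44:47],P5@[47:47]
pos 48 'a': at 13 (via fail)  → match P3@[45:48],P5@[48:48]
pos 49 'b': at 1 (via fail)
pos 50 'a': at 10 (via fail)  → match P5@[50:50]
pos 51 'b': at 1 (via fail)
pos 52 'c': at 2
pos 53 'c': at 15 (via fail)  → match P4@[52:53]
pos 54 'c': at 15 (via fail)  → match P4@[53:54]
pos 55 'b': at 1 (via fail)
pos 56 'b': at 5  → match P6@[55:56]
pos 57 'c': at 6
pos 58 'b': at 7
pos 59 'b': at 4 (via fail)  → match P0@[56:59],P6@[58:59]
pos 60 'a': at 10 (via fail)  → match P5@[60:60]

Result: [[1,5],[2,5],[3,5],[4,3],[4,5],[5,3],[5,5],[9,0],[9,6],[12,0],[12,6],[15,1],[15,5],[16,5],[18,5],[19,5],[21,5],[25,0],[25,6],[26,5],[27,5],[29,6],[30,2],[30,6],[33,1],[33,5],[35,6],[36,5],[37,5],[38,5],[39,3],[39,5],[40,3],[40,5],[41,3],[41,5],[42,3],[42,5],[43,3],[43,5],[44,3],[44,5],[45,3],[45,5],[46,3],[46,5],[47,3],[47,5],[48,3],[48,5],[50,5],[53,4],[54,4],[56,6],[59,0],[59,6],[60,5]]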